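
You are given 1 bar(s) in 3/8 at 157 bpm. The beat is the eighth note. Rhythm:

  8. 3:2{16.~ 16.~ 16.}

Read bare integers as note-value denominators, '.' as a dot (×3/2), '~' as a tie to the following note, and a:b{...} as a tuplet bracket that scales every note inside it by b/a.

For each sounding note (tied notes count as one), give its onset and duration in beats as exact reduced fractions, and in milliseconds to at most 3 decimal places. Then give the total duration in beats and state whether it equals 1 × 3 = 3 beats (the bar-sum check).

1) 0.0ms=0b +573.248ms=3/2b
2) 573.248ms=3/2b +573.248ms=3/2b
Σ=3b of 3 (157bpm 3/8) — PASS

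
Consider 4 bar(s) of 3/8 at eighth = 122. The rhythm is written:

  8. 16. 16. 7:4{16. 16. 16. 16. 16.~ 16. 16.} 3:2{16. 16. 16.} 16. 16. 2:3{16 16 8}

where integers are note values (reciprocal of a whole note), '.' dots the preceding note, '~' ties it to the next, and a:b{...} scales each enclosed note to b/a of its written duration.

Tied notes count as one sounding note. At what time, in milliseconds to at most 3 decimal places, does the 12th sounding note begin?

note 12 onset = 7b = 3442.623ms

1. 0.0ms @ 0 + 737.705ms (3/2)
2. 737.705ms @ 3/2 + 368.852ms (3/4)
3. 1106.557ms @ 9/4 + 368.852ms (3/4)
4. 1475.41ms @ 3 + 210.773ms (3/7)
5. 1686.183ms @ 24/7 + 210.773ms (3/7)
6. 1896.956ms @ 27/7 + 210.773ms (3/7)
7. 2107.728ms @ 30/7 + 210.773ms (3/7)
8. 2318.501ms @ 33/7 + 421.546ms (6/7)
9. 2740.047ms @ 39/7 + 210.773ms (3/7)
10. 2950.82ms @ 6 + 245.902ms (1/2)
11. 3196.721ms @ 13/2 + 245.902ms (1/2)
12. 3442.623ms @ 7 + 245.902ms (1/2)
13. 3688.525ms @ 15/2 + 368.852ms (3/4)
14. 4057.377ms @ 33/4 + 368.852ms (3/4)
15. 4426.23ms @ 9 + 368.852ms (3/4)
16. 4795.082ms @ 39/4 + 368.852ms (3/4)
17. 5163.934ms @ 21/2 + 737.705ms (3/2)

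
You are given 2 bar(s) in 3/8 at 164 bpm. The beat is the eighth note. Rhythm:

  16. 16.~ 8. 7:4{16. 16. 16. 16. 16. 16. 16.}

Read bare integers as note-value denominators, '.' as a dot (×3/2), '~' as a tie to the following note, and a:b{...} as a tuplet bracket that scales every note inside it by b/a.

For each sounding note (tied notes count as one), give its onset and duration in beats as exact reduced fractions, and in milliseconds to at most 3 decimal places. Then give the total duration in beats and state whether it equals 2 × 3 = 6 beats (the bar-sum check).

1) 0.0ms=0b +274.39ms=3/4b
2) 274.39ms=3/4b +823.171ms=9/4b
3) 1097.561ms=3b +156.794ms=3/7b
4) 1254.355ms=24/7b +156.794ms=3/7b
5) 1411.15ms=27/7b +156.794ms=3/7b
6) 1567.944ms=30/7b +156.794ms=3/7b
7) 1724.739ms=33/7b +156.794ms=3/7b
8) 1881.533ms=36/7b +156.794ms=3/7b
9) 2038.328ms=39/7b +156.794ms=3/7b
Σ=6b of 6 (164bpm 3/8) — PASS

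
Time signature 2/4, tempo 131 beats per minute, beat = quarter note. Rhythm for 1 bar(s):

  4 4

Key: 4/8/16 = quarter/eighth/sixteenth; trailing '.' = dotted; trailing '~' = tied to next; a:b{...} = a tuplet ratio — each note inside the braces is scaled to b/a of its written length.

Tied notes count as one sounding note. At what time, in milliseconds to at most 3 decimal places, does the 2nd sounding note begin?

1. 0.0ms @ 0 + 458.015ms (1)
2. 458.015ms @ 1 + 458.015ms (1)

note 2 onset = 1b = 458.015ms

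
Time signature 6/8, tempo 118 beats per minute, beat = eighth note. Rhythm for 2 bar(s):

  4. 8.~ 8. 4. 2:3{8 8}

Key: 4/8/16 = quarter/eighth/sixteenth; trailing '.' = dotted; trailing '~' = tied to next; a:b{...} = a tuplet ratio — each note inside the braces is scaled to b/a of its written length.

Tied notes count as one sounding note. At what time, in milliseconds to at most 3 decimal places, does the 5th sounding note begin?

note 5 onset = 21/2b = 5338.983ms

1. 0.0ms @ 0 + 1525.424ms (3)
2. 1525.424ms @ 3 + 1525.424ms (3)
3. 3050.847ms @ 6 + 1525.424ms (3)
4. 4576.271ms @ 9 + 762.712ms (3/2)
5. 5338.983ms @ 21/2 + 762.712ms (3/2)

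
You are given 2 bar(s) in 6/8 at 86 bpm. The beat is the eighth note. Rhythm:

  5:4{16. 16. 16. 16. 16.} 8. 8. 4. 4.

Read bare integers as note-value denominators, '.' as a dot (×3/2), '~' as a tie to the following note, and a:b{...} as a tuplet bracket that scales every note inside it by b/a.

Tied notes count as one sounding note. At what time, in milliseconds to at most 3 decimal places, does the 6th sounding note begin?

note 6 onset = 3b = 2093.023ms

1. 0.0ms @ 0 + 418.605ms (3/5)
2. 418.605ms @ 3/5 + 418.605ms (3/5)
3. 837.209ms @ 6/5 + 418.605ms (3/5)
4. 1255.814ms @ 9/5 + 418.605ms (3/5)
5. 1674.419ms @ 12/5 + 418.605ms (3/5)
6. 2093.023ms @ 3 + 1046.512ms (3/2)
7. 3139.535ms @ 9/2 + 1046.512ms (3/2)
8. 4186.047ms @ 6 + 2093.023ms (3)
9. 6279.07ms @ 9 + 2093.023ms (3)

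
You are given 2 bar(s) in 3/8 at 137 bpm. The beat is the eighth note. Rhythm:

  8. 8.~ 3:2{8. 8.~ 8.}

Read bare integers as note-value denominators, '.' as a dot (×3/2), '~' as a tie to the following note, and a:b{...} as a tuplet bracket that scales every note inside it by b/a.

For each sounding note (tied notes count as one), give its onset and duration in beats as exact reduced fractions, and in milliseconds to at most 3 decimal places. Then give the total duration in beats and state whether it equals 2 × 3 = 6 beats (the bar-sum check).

1) 0.0ms=0b +656.934ms=3/2b
2) 656.934ms=3/2b +1094.891ms=5/2b
3) 1751.825ms=4b +875.912ms=2b
Σ=6b of 6 (137bpm 3/8) — PASS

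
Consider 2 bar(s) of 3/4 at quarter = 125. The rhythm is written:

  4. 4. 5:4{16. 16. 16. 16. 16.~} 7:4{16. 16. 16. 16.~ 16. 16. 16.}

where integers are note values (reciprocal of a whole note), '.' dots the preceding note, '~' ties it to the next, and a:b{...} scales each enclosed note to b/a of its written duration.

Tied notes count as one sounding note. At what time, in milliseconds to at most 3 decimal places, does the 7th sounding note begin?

1. 0.0ms @ 0 + 720.0ms (3/2)
2. 720.0ms @ 3/2 + 720.0ms (3/2)
3. 1440.0ms @ 3 + 144.0ms (3/10)
4. 1584.0ms @ 33/10 + 144.0ms (3/10)
5. 1728.0ms @ 18/5 + 144.0ms (3/10)
6. 1872.0ms @ 39/10 + 144.0ms (3/10)
7. 2016.0ms @ 21/5 + 246.857ms (18/35)
8. 2262.857ms @ 33/7 + 102.857ms (3/14)
9. 2365.714ms @ 69/14 + 102.857ms (3/14)
10. 2468.571ms @ 36/7 + 205.714ms (3/7)
11. 2674.286ms @ 39/7 + 102.857ms (3/14)
12. 2777.143ms @ 81/14 + 102.857ms (3/14)

note 7 onset = 21/5b = 2016.0ms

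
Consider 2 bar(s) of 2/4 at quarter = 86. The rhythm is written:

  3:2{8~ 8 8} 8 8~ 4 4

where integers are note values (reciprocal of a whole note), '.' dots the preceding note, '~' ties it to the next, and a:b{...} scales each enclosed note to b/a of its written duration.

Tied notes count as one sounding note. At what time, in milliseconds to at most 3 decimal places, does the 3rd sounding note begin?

1. 0.0ms @ 0 + 465.116ms (2/3)
2. 465.116ms @ 2/3 + 232.558ms (1/3)
3. 697.674ms @ 1 + 348.837ms (1/2)
4. 1046.512ms @ 3/2 + 1046.512ms (3/2)
5. 2093.023ms @ 3 + 697.674ms (1)

note 3 onset = 1b = 697.674ms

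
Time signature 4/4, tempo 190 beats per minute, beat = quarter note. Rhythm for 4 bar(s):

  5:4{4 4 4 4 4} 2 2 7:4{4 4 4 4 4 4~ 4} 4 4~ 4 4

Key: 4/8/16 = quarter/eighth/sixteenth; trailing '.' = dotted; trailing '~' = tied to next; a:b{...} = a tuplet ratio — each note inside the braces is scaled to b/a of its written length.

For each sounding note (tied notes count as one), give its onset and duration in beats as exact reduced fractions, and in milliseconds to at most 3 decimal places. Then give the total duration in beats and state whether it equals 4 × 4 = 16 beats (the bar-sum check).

1) 0.0ms=0b +252.632ms=4/5b
2) 252.632ms=4/5b +252.632ms=4/5b
3) 505.263ms=8/5b +252.632ms=4/5b
4) 757.895ms=12/5b +252.632ms=4/5b
5) 1010.526ms=16/5b +252.632ms=4/5b
6) 1263.158ms=4b +631.579ms=2b
7) 1894.737ms=6b +631.579ms=2b
8) 2526.316ms=8b +180.451ms=4/7b
9) 2706.767ms=60/7b +180.451ms=4/7b
10) 2887.218ms=64/7b +180.451ms=4/7b
11) 3067.669ms=68/7b +180.451ms=4/7b
12) 3248.12ms=72/7b +180.451ms=4/7b
13) 3428.571ms=76/7b +360.902ms=8/7b
14) 3789.474ms=12b +315.789ms=1b
15) 4105.263ms=13b +631.579ms=2b
16) 4736.842ms=15b +315.789ms=1b
Σ=16b of 16 (190bpm 4/4) — PASS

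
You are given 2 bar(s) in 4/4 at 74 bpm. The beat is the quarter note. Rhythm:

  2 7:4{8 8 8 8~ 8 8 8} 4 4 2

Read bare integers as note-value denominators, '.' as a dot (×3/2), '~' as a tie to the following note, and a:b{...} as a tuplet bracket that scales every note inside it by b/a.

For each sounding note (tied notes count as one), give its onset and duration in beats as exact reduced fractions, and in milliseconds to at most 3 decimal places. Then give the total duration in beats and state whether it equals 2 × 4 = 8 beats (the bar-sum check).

1) 0.0ms=0b +1621.622ms=2b
2) 1621.622ms=2b +231.66ms=2/7b
3) 1853.282ms=16/7b +231.66ms=2/7b
4) 2084.942ms=18/7b +231.66ms=2/7b
5) 2316.602ms=20/7b +463.32ms=4/7b
6) 2779.923ms=24/7b +231.66ms=2/7b
7) 3011.583ms=26/7b +231.66ms=2/7b
8) 3243.243ms=4b +810.811ms=1b
9) 4054.054ms=5b +810.811ms=1b
10) 4864.865ms=6b +1621.622ms=2b
Σ=8b of 8 (74bpm 4/4) — PASS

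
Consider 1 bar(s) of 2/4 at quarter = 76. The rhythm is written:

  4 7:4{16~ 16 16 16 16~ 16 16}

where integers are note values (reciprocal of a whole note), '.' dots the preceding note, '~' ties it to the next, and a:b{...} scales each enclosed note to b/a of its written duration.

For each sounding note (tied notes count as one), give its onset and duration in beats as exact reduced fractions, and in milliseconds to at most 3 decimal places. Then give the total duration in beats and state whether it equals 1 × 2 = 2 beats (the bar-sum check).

1) 0.0ms=0b +789.474ms=1b
2) 789.474ms=1b +225.564ms=2/7b
3) 1015.038ms=9/7b +112.782ms=1/7b
4) 1127.82ms=10/7b +112.782ms=1/7b
5) 1240.602ms=11/7b +225.564ms=2/7b
6) 1466.165ms=13/7b +112.782ms=1/7b
Σ=2b of 2 (76bpm 2/4) — PASS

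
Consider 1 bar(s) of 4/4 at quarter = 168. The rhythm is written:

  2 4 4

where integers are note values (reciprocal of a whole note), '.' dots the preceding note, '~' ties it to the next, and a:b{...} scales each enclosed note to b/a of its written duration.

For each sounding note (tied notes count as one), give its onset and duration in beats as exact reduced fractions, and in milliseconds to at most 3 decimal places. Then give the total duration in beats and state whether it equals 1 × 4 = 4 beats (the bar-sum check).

1) 0.0ms=0b +714.286ms=2b
2) 714.286ms=2b +357.143ms=1b
3) 1071.429ms=3b +357.143ms=1b
Σ=4b of 4 (168bpm 4/4) — PASS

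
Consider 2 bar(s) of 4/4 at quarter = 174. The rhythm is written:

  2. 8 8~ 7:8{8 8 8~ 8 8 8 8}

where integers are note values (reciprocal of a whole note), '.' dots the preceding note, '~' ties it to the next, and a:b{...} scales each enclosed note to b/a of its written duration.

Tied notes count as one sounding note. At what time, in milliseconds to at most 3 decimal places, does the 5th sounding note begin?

1. 0.0ms @ 0 + 1034.483ms (3)
2. 1034.483ms @ 3 + 172.414ms (1/2)
3. 1206.897ms @ 7/2 + 369.458ms (15/14)
4. 1576.355ms @ 32/7 + 197.044ms (4/7)
5. 1773.399ms @ 36/7 + 394.089ms (8/7)
6. 2167.488ms @ 44/7 + 197.044ms (4/7)
7. 2364.532ms @ 48/7 + 197.044ms (4/7)
8. 2561.576ms @ 52/7 + 197.044ms (4/7)

note 5 onset = 36/7b = 1773.399ms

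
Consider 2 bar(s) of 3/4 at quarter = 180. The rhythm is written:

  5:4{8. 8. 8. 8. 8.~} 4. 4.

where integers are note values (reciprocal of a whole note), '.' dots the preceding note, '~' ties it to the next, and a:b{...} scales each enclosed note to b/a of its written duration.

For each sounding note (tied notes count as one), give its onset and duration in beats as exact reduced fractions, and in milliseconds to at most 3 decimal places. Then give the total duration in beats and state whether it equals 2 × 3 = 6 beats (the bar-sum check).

1) 0.0ms=0b +200.0ms=3/5b
2) 200.0ms=3/5b +200.0ms=3/5b
3) 400.0ms=6/5b +200.0ms=3/5b
4) 600.0ms=9/5b +200.0ms=3/5b
5) 800.0ms=12/5b +700.0ms=21/10b
6) 1500.0ms=9/2b +500.0ms=3/2b
Σ=6b of 6 (180bpm 3/4) — PASS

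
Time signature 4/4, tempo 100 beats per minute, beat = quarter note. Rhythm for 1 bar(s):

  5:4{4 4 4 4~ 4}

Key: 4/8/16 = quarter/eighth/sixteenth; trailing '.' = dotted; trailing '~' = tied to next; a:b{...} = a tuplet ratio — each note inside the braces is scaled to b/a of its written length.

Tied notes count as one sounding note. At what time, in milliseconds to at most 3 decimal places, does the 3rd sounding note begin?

note 3 onset = 8/5b = 960.0ms

1. 0.0ms @ 0 + 480.0ms (4/5)
2. 480.0ms @ 4/5 + 480.0ms (4/5)
3. 960.0ms @ 8/5 + 480.0ms (4/5)
4. 1440.0ms @ 12/5 + 960.0ms (8/5)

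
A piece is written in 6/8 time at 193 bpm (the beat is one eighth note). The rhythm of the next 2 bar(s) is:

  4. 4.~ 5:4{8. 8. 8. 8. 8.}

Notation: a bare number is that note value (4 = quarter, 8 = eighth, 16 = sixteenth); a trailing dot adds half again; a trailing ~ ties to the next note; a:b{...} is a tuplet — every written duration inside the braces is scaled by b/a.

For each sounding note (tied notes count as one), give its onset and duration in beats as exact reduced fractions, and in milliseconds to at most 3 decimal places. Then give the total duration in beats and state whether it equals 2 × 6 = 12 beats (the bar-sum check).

1) 0.0ms=0b +932.642ms=3b
2) 932.642ms=3b +1305.699ms=21/5b
3) 2238.342ms=36/5b +373.057ms=6/5b
4) 2611.399ms=42/5b +373.057ms=6/5b
5) 2984.456ms=48/5b +373.057ms=6/5b
6) 3357.513ms=54/5b +373.057ms=6/5b
Σ=12b of 12 (193bpm 6/8) — PASS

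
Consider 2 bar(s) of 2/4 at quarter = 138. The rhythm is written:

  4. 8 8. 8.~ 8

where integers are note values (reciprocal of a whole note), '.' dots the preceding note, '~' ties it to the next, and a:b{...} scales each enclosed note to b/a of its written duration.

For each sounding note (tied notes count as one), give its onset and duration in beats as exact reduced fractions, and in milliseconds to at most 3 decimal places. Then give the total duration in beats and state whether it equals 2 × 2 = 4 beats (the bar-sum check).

1) 0.0ms=0b +652.174ms=3/2b
2) 652.174ms=3/2b +217.391ms=1/2b
3) 869.565ms=2b +326.087ms=3/4b
4) 1195.652ms=11/4b +543.478ms=5/4b
Σ=4b of 4 (138bpm 2/4) — PASS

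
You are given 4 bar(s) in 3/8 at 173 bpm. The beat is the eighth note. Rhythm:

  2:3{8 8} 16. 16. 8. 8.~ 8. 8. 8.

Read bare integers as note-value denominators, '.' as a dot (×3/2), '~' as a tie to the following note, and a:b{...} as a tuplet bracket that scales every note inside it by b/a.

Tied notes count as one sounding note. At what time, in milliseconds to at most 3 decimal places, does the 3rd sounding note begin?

note 3 onset = 3b = 1040.462ms

1. 0.0ms @ 0 + 520.231ms (3/2)
2. 520.231ms @ 3/2 + 520.231ms (3/2)
3. 1040.462ms @ 3 + 260.116ms (3/4)
4. 1300.578ms @ 15/4 + 260.116ms (3/4)
5. 1560.694ms @ 9/2 + 520.231ms (3/2)
6. 2080.925ms @ 6 + 1040.462ms (3)
7. 3121.387ms @ 9 + 520.231ms (3/2)
8. 3641.618ms @ 21/2 + 520.231ms (3/2)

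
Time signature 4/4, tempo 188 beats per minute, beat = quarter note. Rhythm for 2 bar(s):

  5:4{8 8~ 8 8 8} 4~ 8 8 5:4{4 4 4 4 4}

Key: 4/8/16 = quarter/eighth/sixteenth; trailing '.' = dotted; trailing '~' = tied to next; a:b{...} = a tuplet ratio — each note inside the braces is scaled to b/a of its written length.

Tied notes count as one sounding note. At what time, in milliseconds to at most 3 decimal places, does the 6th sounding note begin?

note 6 onset = 7/2b = 1117.021ms

1. 0.0ms @ 0 + 127.66ms (2/5)
2. 127.66ms @ 2/5 + 255.319ms (4/5)
3. 382.979ms @ 6/5 + 127.66ms (2/5)
4. 510.638ms @ 8/5 + 127.66ms (2/5)
5. 638.298ms @ 2 + 478.723ms (3/2)
6. 1117.021ms @ 7/2 + 159.574ms (1/2)
7. 1276.596ms @ 4 + 255.319ms (4/5)
8. 1531.915ms @ 24/5 + 255.319ms (4/5)
9. 1787.234ms @ 28/5 + 255.319ms (4/5)
10. 2042.553ms @ 32/5 + 255.319ms (4/5)
11. 2297.872ms @ 36/5 + 255.319ms (4/5)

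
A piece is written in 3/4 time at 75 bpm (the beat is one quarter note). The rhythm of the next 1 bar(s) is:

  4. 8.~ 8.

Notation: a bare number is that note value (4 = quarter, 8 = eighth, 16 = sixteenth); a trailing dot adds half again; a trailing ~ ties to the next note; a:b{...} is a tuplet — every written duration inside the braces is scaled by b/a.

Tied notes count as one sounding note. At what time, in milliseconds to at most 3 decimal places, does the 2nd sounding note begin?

note 2 onset = 3/2b = 1200.0ms

1. 0.0ms @ 0 + 1200.0ms (3/2)
2. 1200.0ms @ 3/2 + 1200.0ms (3/2)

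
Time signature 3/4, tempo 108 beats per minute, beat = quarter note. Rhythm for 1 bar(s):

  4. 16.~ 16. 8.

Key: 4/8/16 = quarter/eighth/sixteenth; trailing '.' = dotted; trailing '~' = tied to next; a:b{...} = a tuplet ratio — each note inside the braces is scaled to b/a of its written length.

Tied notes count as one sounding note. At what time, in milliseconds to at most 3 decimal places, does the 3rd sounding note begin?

note 3 onset = 9/4b = 1250.0ms

1. 0.0ms @ 0 + 833.333ms (3/2)
2. 833.333ms @ 3/2 + 416.667ms (3/4)
3. 1250.0ms @ 9/4 + 416.667ms (3/4)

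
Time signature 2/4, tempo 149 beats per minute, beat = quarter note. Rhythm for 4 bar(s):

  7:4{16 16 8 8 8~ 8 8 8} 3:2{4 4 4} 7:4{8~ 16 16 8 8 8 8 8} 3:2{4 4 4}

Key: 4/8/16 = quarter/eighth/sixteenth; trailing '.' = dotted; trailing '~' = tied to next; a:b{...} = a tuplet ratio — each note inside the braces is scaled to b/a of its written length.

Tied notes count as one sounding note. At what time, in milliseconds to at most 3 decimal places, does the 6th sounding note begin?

note 6 onset = 10/7b = 575.264ms

1. 0.0ms @ 0 + 57.526ms (1/7)
2. 57.526ms @ 1/7 + 57.526ms (1/7)
3. 115.053ms @ 2/7 + 115.053ms (2/7)
4. 230.105ms @ 4/7 + 115.053ms (2/7)
5. 345.158ms @ 6/7 + 230.105ms (4/7)
6. 575.264ms @ 10/7 + 115.053ms (2/7)
7. 690.316ms @ 12/7 + 115.053ms (2/7)
8. 805.369ms @ 2 + 268.456ms (2/3)
9. 1073.826ms @ 8/3 + 268.456ms (2/3)
10. 1342.282ms @ 10/3 + 268.456ms (2/3)
11. 1610.738ms @ 4 + 172.579ms (3/7)
12. 1783.317ms @ 31/7 + 57.526ms (1/7)
13. 1840.844ms @ 32/7 + 115.053ms (2/7)
14. 1955.896ms @ 34/7 + 115.053ms (2/7)
15. 2070.949ms @ 36/7 + 115.053ms (2/7)
16. 2186.002ms @ 38/7 + 115.053ms (2/7)
17. 2301.055ms @ 40/7 + 115.053ms (2/7)
18. 2416.107ms @ 6 + 268.456ms (2/3)
19. 2684.564ms @ 20/3 + 268.456ms (2/3)
20. 2953.02ms @ 22/3 + 268.456ms (2/3)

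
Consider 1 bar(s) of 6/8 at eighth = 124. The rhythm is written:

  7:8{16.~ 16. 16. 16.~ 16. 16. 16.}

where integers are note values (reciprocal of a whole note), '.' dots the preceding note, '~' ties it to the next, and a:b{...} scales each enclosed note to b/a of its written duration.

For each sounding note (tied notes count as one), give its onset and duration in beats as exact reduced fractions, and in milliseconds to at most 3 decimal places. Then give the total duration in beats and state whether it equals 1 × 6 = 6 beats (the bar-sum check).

1) 0.0ms=0b +829.493ms=12/7b
2) 829.493ms=12/7b +414.747ms=6/7b
3) 1244.24ms=18/7b +829.493ms=12/7b
4) 2073.733ms=30/7b +414.747ms=6/7b
5) 2488.479ms=36/7b +414.747ms=6/7b
Σ=6b of 6 (124bpm 6/8) — PASS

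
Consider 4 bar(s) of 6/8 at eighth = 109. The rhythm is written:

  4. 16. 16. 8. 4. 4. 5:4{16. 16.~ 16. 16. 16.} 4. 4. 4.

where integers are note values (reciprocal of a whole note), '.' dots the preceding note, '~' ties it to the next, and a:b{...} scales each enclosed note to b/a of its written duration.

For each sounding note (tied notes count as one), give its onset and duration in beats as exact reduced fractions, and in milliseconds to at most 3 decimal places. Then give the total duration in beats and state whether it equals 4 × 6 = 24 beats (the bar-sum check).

1) 0.0ms=0b +1651.376ms=3b
2) 1651.376ms=3b +412.844ms=3/4b
3) 2064.22ms=15/4b +412.844ms=3/4b
4) 2477.064ms=9/2b +825.688ms=3/2b
5) 3302.752ms=6b +1651.376ms=3b
6) 4954.128ms=9b +1651.376ms=3b
7) 6605.505ms=12b +330.275ms=3/5b
8) 6935.78ms=63/5b +660.55ms=6/5b
9) 7596.33ms=69/5b +330.275ms=3/5b
10) 7926.606ms=72/5b +330.275ms=3/5b
11) 8256.881ms=15b +1651.376ms=3b
12) 9908.257ms=18b +1651.376ms=3b
13) 11559.633ms=21b +1651.376ms=3b
Σ=24b of 24 (109bpm 6/8) — PASS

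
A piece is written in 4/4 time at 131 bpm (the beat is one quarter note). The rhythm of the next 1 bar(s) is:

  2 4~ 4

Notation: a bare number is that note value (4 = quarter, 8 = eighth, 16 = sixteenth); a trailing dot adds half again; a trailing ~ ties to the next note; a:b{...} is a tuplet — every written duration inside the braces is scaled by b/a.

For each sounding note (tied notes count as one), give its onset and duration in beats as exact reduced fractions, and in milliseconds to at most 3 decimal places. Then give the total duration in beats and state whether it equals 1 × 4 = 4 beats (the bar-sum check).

1) 0.0ms=0b +916.031ms=2b
2) 916.031ms=2b +916.031ms=2b
Σ=4b of 4 (131bpm 4/4) — PASS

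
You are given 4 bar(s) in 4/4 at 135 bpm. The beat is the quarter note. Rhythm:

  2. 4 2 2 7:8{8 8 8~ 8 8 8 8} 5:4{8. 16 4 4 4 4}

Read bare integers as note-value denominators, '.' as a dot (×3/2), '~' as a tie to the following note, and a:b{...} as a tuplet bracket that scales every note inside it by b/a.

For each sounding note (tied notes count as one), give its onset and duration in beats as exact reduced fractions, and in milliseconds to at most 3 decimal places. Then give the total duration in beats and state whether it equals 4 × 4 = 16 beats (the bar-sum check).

1) 0.0ms=0b +1333.333ms=3b
2) 1333.333ms=3b +444.444ms=1b
3) 1777.778ms=4b +888.889ms=2b
4) 2666.667ms=6b +888.889ms=2b
5) 3555.556ms=8b +253.968ms=4/7b
6) 3809.524ms=60/7b +253.968ms=4/7b
7) 4063.492ms=64/7b +507.937ms=8/7b
8) 4571.429ms=72/7b +253.968ms=4/7b
9) 4825.397ms=76/7b +253.968ms=4/7b
10) 5079.365ms=80/7b +253.968ms=4/7b
11) 5333.333ms=12b +266.667ms=3/5b
12) 5600.0ms=63/5b +88.889ms=1/5b
13) 5688.889ms=64/5b +355.556ms=4/5b
14) 6044.444ms=68/5b +355.556ms=4/5b
15) 6400.0ms=72/5b +355.556ms=4/5b
16) 6755.556ms=76/5b +355.556ms=4/5b
Σ=16b of 16 (135bpm 4/4) — PASS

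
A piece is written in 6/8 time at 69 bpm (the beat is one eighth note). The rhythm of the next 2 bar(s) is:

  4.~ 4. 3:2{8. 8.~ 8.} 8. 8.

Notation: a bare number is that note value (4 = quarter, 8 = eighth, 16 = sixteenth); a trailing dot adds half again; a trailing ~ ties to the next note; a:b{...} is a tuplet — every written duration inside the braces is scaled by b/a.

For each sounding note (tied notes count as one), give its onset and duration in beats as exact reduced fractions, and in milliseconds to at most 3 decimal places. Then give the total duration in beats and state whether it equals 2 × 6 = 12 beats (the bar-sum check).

1) 0.0ms=0b +5217.391ms=6b
2) 5217.391ms=6b +869.565ms=1b
3) 6086.957ms=7b +1739.13ms=2b
4) 7826.087ms=9b +1304.348ms=3/2b
5) 9130.435ms=21/2b +1304.348ms=3/2b
Σ=12b of 12 (69bpm 6/8) — PASS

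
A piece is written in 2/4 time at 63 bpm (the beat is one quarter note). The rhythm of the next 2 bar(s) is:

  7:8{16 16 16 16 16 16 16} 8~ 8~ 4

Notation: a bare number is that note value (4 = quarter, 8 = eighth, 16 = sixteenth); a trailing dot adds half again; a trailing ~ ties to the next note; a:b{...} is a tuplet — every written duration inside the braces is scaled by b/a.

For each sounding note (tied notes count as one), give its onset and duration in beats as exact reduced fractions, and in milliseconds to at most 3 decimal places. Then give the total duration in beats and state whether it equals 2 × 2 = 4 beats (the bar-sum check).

1) 0.0ms=0b +272.109ms=2/7b
2) 272.109ms=2/7b +272.109ms=2/7b
3) 544.218ms=4/7b +272.109ms=2/7b
4) 816.327ms=6/7b +272.109ms=2/7b
5) 1088.435ms=8/7b +272.109ms=2/7b
6) 1360.544ms=10/7b +272.109ms=2/7b
7) 1632.653ms=12/7b +272.109ms=2/7b
8) 1904.762ms=2b +1904.762ms=2b
Σ=4b of 4 (63bpm 2/4) — PASS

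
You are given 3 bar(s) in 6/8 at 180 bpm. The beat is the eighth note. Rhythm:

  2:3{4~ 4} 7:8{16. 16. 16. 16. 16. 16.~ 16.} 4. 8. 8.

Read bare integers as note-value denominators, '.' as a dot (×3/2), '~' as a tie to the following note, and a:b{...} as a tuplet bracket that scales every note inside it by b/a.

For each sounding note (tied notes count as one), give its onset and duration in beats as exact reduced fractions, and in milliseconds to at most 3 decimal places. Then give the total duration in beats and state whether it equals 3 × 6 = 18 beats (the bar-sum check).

1) 0.0ms=0b +2000.0ms=6b
2) 2000.0ms=6b +285.714ms=6/7b
3) 2285.714ms=48/7b +285.714ms=6/7b
4) 2571.429ms=54/7b +285.714ms=6/7b
5) 2857.143ms=60/7b +285.714ms=6/7b
6) 3142.857ms=66/7b +285.714ms=6/7b
7) 3428.571ms=72/7b +571.429ms=12/7b
8) 4000.0ms=12b +1000.0ms=3b
9) 5000.0ms=15b +500.0ms=3/2b
10) 5500.0ms=33/2b +500.0ms=3/2b
Σ=18b of 18 (180bpm 6/8) — PASS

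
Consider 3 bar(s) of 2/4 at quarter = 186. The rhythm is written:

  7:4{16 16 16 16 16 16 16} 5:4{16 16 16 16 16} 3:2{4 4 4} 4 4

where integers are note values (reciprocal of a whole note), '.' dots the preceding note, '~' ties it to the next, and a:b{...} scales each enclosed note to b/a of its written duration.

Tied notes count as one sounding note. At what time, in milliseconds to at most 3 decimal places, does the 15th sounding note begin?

note 15 onset = 10/3b = 1075.269ms

1. 0.0ms @ 0 + 46.083ms (1/7)
2. 46.083ms @ 1/7 + 46.083ms (1/7)
3. 92.166ms @ 2/7 + 46.083ms (1/7)
4. 138.249ms @ 3/7 + 46.083ms (1/7)
5. 184.332ms @ 4/7 + 46.083ms (1/7)
6. 230.415ms @ 5/7 + 46.083ms (1/7)
7. 276.498ms @ 6/7 + 46.083ms (1/7)
8. 322.581ms @ 1 + 64.516ms (1/5)
9. 387.097ms @ 6/5 + 64.516ms (1/5)
10. 451.613ms @ 7/5 + 64.516ms (1/5)
11. 516.129ms @ 8/5 + 64.516ms (1/5)
12. 580.645ms @ 9/5 + 64.516ms (1/5)
13. 645.161ms @ 2 + 215.054ms (2/3)
14. 860.215ms @ 8/3 + 215.054ms (2/3)
15. 1075.269ms @ 10/3 + 215.054ms (2/3)
16. 1290.323ms @ 4 + 322.581ms (1)
17. 1612.903ms @ 5 + 322.581ms (1)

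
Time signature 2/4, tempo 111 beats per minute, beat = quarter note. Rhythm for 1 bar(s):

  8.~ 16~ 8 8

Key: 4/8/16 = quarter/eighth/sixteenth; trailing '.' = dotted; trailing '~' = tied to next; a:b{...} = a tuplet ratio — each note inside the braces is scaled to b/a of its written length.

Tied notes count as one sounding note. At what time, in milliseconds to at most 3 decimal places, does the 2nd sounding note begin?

note 2 onset = 3/2b = 810.811ms

1. 0.0ms @ 0 + 810.811ms (3/2)
2. 810.811ms @ 3/2 + 270.27ms (1/2)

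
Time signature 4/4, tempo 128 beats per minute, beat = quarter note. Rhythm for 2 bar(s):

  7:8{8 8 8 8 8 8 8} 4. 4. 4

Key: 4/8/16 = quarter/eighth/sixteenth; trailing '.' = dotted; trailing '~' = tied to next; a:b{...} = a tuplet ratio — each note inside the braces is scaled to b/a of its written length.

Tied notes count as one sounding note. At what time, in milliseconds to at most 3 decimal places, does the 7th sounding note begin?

note 7 onset = 24/7b = 1607.143ms

1. 0.0ms @ 0 + 267.857ms (4/7)
2. 267.857ms @ 4/7 + 267.857ms (4/7)
3. 535.714ms @ 8/7 + 267.857ms (4/7)
4. 803.571ms @ 12/7 + 267.857ms (4/7)
5. 1071.429ms @ 16/7 + 267.857ms (4/7)
6. 1339.286ms @ 20/7 + 267.857ms (4/7)
7. 1607.143ms @ 24/7 + 267.857ms (4/7)
8. 1875.0ms @ 4 + 703.125ms (3/2)
9. 2578.125ms @ 11/2 + 703.125ms (3/2)
10. 3281.25ms @ 7 + 468.75ms (1)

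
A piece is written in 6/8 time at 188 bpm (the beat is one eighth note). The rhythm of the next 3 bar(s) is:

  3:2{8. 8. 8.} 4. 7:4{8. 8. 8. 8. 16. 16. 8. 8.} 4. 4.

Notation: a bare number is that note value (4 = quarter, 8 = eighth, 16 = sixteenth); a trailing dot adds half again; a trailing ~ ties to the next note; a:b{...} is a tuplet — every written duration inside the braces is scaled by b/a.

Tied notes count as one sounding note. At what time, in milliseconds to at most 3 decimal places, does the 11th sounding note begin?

note 11 onset = 72/7b = 3282.675ms

1. 0.0ms @ 0 + 319.149ms (1)
2. 319.149ms @ 1 + 319.149ms (1)
3. 638.298ms @ 2 + 319.149ms (1)
4. 957.447ms @ 3 + 957.447ms (3)
5. 1914.894ms @ 6 + 273.556ms (6/7)
6. 2188.45ms @ 48/7 + 273.556ms (6/7)
7. 2462.006ms @ 54/7 + 273.556ms (6/7)
8. 2735.562ms @ 60/7 + 273.556ms (6/7)
9. 3009.119ms @ 66/7 + 136.778ms (3/7)
10. 3145.897ms @ 69/7 + 136.778ms (3/7)
11. 3282.675ms @ 72/7 + 273.556ms (6/7)
12. 3556.231ms @ 78/7 + 273.556ms (6/7)
13. 3829.787ms @ 12 + 957.447ms (3)
14. 4787.234ms @ 15 + 957.447ms (3)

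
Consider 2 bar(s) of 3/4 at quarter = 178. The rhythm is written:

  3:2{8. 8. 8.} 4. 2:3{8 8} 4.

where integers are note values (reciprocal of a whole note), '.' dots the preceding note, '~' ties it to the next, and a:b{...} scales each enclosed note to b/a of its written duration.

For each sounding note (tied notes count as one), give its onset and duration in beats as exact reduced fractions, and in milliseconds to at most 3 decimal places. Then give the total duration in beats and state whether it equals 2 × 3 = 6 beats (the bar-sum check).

1) 0.0ms=0b +168.539ms=1/2b
2) 168.539ms=1/2b +168.539ms=1/2b
3) 337.079ms=1b +168.539ms=1/2b
4) 505.618ms=3/2b +505.618ms=3/2b
5) 1011.236ms=3b +252.809ms=3/4b
6) 1264.045ms=15/4b +252.809ms=3/4b
7) 1516.854ms=9/2b +505.618ms=3/2b
Σ=6b of 6 (178bpm 3/4) — PASS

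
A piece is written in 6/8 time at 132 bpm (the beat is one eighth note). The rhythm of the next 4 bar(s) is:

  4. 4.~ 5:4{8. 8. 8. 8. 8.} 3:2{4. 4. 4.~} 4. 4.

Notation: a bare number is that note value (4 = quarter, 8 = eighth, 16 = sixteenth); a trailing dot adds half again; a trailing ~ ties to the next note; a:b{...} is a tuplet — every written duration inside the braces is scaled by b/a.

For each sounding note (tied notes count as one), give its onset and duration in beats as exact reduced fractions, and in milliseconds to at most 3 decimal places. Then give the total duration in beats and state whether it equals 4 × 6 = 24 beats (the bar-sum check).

1) 0.0ms=0b +1363.636ms=3b
2) 1363.636ms=3b +1909.091ms=21/5b
3) 3272.727ms=36/5b +545.455ms=6/5b
4) 3818.182ms=42/5b +545.455ms=6/5b
5) 4363.636ms=48/5b +545.455ms=6/5b
6) 4909.091ms=54/5b +545.455ms=6/5b
7) 5454.545ms=12b +909.091ms=2b
8) 6363.636ms=14b +909.091ms=2b
9) 7272.727ms=16b +2272.727ms=5b
10) 9545.455ms=21b +1363.636ms=3b
Σ=24b of 24 (132bpm 6/8) — PASS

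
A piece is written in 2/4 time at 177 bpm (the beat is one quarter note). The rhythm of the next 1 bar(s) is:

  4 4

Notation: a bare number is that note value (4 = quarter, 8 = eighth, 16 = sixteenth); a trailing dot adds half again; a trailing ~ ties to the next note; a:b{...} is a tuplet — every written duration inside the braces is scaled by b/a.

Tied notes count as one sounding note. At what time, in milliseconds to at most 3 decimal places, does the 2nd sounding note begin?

1. 0.0ms @ 0 + 338.983ms (1)
2. 338.983ms @ 1 + 338.983ms (1)

note 2 onset = 1b = 338.983ms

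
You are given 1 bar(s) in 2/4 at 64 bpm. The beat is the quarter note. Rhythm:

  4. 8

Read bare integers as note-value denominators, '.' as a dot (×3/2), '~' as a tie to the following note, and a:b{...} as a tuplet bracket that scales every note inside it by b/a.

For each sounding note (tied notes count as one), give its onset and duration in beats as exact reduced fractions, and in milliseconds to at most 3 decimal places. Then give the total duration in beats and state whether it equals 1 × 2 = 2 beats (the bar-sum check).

1) 0.0ms=0b +1406.25ms=3/2b
2) 1406.25ms=3/2b +468.75ms=1/2b
Σ=2b of 2 (64bpm 2/4) — PASS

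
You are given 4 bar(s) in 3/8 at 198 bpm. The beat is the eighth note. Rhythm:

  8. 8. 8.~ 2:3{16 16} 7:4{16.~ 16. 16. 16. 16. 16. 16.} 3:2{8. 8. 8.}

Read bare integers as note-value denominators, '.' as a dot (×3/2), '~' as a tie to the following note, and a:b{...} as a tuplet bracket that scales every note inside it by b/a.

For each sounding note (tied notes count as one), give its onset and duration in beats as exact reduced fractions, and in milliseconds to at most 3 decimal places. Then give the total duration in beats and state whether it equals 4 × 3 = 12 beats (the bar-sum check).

1) 0.0ms=0b +454.545ms=3/2b
2) 454.545ms=3/2b +454.545ms=3/2b
3) 909.091ms=3b +681.818ms=9/4b
4) 1590.909ms=21/4b +227.273ms=3/4b
5) 1818.182ms=6b +259.74ms=6/7b
6) 2077.922ms=48/7b +129.87ms=3/7b
7) 2207.792ms=51/7b +129.87ms=3/7b
8) 2337.662ms=54/7b +129.87ms=3/7b
9) 2467.532ms=57/7b +129.87ms=3/7b
10) 2597.403ms=60/7b +129.87ms=3/7b
11) 2727.273ms=9b +303.03ms=1b
12) 3030.303ms=10b +303.03ms=1b
13) 3333.333ms=11b +303.03ms=1b
Σ=12b of 12 (198bpm 3/8) — PASS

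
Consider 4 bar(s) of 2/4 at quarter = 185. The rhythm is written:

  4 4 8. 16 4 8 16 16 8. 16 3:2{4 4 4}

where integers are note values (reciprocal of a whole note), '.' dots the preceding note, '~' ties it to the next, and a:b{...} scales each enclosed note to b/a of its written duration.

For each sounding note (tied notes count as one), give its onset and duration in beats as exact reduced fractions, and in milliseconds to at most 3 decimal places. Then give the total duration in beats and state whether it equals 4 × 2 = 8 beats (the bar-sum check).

1) 0.0ms=0b +324.324ms=1b
2) 324.324ms=1b +324.324ms=1b
3) 648.649ms=2b +243.243ms=3/4b
4) 891.892ms=11/4b +81.081ms=1/4b
5) 972.973ms=3b +324.324ms=1b
6) 1297.297ms=4b +162.162ms=1/2b
7) 1459.459ms=9/2b +81.081ms=1/4b
8) 1540.541ms=19/4b +81.081ms=1/4b
9) 1621.622ms=5b +243.243ms=3/4b
10) 1864.865ms=23/4b +81.081ms=1/4b
11) 1945.946ms=6b +216.216ms=2/3b
12) 2162.162ms=20/3b +216.216ms=2/3b
13) 2378.378ms=22/3b +216.216ms=2/3b
Σ=8b of 8 (185bpm 2/4) — PASS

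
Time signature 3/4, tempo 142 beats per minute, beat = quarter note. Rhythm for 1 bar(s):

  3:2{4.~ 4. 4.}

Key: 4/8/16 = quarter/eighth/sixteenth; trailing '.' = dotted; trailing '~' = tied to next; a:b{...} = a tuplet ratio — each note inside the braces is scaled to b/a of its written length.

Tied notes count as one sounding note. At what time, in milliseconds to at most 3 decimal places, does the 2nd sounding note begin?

note 2 onset = 2b = 845.07ms

1. 0.0ms @ 0 + 845.07ms (2)
2. 845.07ms @ 2 + 422.535ms (1)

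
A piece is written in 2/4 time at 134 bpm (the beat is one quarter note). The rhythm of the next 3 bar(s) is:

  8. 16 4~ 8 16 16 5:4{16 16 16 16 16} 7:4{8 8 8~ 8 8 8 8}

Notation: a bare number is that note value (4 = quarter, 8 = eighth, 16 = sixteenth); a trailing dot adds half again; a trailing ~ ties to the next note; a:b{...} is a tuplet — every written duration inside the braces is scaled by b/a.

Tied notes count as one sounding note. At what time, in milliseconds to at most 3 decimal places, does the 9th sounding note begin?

note 9 onset = 18/5b = 1611.94ms

1. 0.0ms @ 0 + 335.821ms (3/4)
2. 335.821ms @ 3/4 + 111.94ms (1/4)
3. 447.761ms @ 1 + 671.642ms (3/2)
4. 1119.403ms @ 5/2 + 111.94ms (1/4)
5. 1231.343ms @ 11/4 + 111.94ms (1/4)
6. 1343.284ms @ 3 + 89.552ms (1/5)
7. 1432.836ms @ 16/5 + 89.552ms (1/5)
8. 1522.388ms @ 17/5 + 89.552ms (1/5)
9. 1611.94ms @ 18/5 + 89.552ms (1/5)
10. 1701.493ms @ 19/5 + 89.552ms (1/5)
11. 1791.045ms @ 4 + 127.932ms (2/7)
12. 1918.977ms @ 30/7 + 127.932ms (2/7)
13. 2046.908ms @ 32/7 + 255.864ms (4/7)
14. 2302.772ms @ 36/7 + 127.932ms (2/7)
15. 2430.704ms @ 38/7 + 127.932ms (2/7)
16. 2558.635ms @ 40/7 + 127.932ms (2/7)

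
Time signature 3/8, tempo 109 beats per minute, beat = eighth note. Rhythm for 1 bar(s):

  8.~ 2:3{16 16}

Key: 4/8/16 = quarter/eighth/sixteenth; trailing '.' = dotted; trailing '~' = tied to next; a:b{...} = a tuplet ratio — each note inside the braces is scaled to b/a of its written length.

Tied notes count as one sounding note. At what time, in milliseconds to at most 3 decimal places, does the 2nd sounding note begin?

note 2 onset = 9/4b = 1238.532ms

1. 0.0ms @ 0 + 1238.532ms (9/4)
2. 1238.532ms @ 9/4 + 412.844ms (3/4)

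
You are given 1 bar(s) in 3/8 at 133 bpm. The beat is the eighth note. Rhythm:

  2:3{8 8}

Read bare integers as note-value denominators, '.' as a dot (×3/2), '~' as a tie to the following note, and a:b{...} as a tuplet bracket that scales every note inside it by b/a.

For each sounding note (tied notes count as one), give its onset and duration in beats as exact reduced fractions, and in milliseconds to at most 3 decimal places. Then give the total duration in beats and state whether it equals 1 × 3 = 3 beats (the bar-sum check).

1) 0.0ms=0b +676.692ms=3/2b
2) 676.692ms=3/2b +676.692ms=3/2b
Σ=3b of 3 (133bpm 3/8) — PASS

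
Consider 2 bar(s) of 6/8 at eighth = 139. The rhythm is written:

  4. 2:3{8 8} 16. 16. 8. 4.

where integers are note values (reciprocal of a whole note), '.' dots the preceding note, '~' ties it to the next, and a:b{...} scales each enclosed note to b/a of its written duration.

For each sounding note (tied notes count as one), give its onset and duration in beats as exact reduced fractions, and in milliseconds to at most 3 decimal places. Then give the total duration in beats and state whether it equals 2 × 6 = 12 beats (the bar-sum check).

1) 0.0ms=0b +1294.964ms=3b
2) 1294.964ms=3b +647.482ms=3/2b
3) 1942.446ms=9/2b +647.482ms=3/2b
4) 2589.928ms=6b +323.741ms=3/4b
5) 2913.669ms=27/4b +323.741ms=3/4b
6) 3237.41ms=15/2b +647.482ms=3/2b
7) 3884.892ms=9b +1294.964ms=3b
Σ=12b of 12 (139bpm 6/8) — PASS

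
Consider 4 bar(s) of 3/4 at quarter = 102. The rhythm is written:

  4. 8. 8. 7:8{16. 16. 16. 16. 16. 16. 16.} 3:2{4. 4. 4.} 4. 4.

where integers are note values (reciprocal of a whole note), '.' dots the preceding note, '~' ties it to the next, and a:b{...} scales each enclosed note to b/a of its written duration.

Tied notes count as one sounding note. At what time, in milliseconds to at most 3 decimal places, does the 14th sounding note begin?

note 14 onset = 9b = 5294.118ms

1. 0.0ms @ 0 + 882.353ms (3/2)
2. 882.353ms @ 3/2 + 441.176ms (3/4)
3. 1323.529ms @ 9/4 + 441.176ms (3/4)
4. 1764.706ms @ 3 + 252.101ms (3/7)
5. 2016.807ms @ 24/7 + 252.101ms (3/7)
6. 2268.908ms @ 27/7 + 252.101ms (3/7)
7. 2521.008ms @ 30/7 + 252.101ms (3/7)
8. 2773.109ms @ 33/7 + 252.101ms (3/7)
9. 3025.21ms @ 36/7 + 252.101ms (3/7)
10. 3277.311ms @ 39/7 + 252.101ms (3/7)
11. 3529.412ms @ 6 + 588.235ms (1)
12. 4117.647ms @ 7 + 588.235ms (1)
13. 4705.882ms @ 8 + 588.235ms (1)
14. 5294.118ms @ 9 + 882.353ms (3/2)
15. 6176.471ms @ 21/2 + 882.353ms (3/2)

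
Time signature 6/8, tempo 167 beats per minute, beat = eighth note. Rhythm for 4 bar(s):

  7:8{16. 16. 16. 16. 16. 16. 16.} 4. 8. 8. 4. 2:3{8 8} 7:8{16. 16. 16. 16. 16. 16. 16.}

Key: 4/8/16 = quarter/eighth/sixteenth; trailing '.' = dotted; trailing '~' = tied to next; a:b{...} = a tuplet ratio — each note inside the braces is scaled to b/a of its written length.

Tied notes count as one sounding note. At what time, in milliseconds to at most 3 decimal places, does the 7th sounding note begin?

note 7 onset = 36/7b = 1847.733ms

1. 0.0ms @ 0 + 307.956ms (6/7)
2. 307.956ms @ 6/7 + 307.956ms (6/7)
3. 615.911ms @ 12/7 + 307.956ms (6/7)
4. 923.867ms @ 18/7 + 307.956ms (6/7)
5. 1231.822ms @ 24/7 + 307.956ms (6/7)
6. 1539.778ms @ 30/7 + 307.956ms (6/7)
7. 1847.733ms @ 36/7 + 307.956ms (6/7)
8. 2155.689ms @ 6 + 1077.844ms (3)
9. 3233.533ms @ 9 + 538.922ms (3/2)
10. 3772.455ms @ 21/2 + 538.922ms (3/2)
11. 4311.377ms @ 12 + 1077.844ms (3)
12. 5389.222ms @ 15 + 538.922ms (3/2)
13. 5928.144ms @ 33/2 + 538.922ms (3/2)
14. 6467.066ms @ 18 + 307.956ms (6/7)
15. 6775.021ms @ 132/7 + 307.956ms (6/7)
16. 7082.977ms @ 138/7 + 307.956ms (6/7)
17. 7390.932ms @ 144/7 + 307.956ms (6/7)
18. 7698.888ms @ 150/7 + 307.956ms (6/7)
19. 8006.843ms @ 156/7 + 307.956ms (6/7)
20. 8314.799ms @ 162/7 + 307.956ms (6/7)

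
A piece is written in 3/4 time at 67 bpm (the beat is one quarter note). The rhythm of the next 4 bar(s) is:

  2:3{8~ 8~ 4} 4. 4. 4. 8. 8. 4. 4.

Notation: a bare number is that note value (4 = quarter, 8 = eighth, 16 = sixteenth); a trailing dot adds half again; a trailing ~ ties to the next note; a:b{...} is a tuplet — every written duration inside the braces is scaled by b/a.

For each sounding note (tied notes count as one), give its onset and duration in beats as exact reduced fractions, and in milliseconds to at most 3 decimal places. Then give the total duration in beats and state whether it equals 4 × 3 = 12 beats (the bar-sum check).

1) 0.0ms=0b +2686.567ms=3b
2) 2686.567ms=3b +1343.284ms=3/2b
3) 4029.851ms=9/2b +1343.284ms=3/2b
4) 5373.134ms=6b +1343.284ms=3/2b
5) 6716.418ms=15/2b +671.642ms=3/4b
6) 7388.06ms=33/4b +671.642ms=3/4b
7) 8059.701ms=9b +1343.284ms=3/2b
8) 9402.985ms=21/2b +1343.284ms=3/2b
Σ=12b of 12 (67bpm 3/4) — PASS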